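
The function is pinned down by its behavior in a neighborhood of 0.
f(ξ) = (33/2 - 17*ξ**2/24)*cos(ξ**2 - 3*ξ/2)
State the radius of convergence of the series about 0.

The factor cos(ξ**2 - 3*ξ/2) is entire and contributes no finite singular point.
The polynomial part has no poles.
No finite singular points: the Taylor series at 0 converges everywhere.

The radius of convergence is infinite.


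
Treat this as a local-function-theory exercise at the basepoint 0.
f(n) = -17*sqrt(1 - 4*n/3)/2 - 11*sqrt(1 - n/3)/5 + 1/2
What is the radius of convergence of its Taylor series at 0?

The radius of convergence is 3/4.

Branch term (-17/2)*sqrt(1 - n/(3/4)): its argument vanishes at n = 3/4, a square-root branch point, modulus 3/4.
Branch term (-11/5)*sqrt(1 - n/(3)): its argument vanishes at n = 3, a square-root branch point, modulus 3.
The radius of convergence is the smallest modulus among the singular points: 3/4.


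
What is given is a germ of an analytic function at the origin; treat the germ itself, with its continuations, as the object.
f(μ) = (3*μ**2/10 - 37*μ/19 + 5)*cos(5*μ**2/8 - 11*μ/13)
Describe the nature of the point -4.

The point is a regular point.

There is no denominator, hence no pole anywhere.
The factor cos(5*μ**2/8 - 11*μ/13) is entire.
So the germ continues analytically to -4.


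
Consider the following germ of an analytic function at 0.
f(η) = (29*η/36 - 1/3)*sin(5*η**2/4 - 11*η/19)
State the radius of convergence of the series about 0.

The radius of convergence is infinite.

The factor sin(5*η**2/4 - 11*η/19) is entire and contributes no finite singular point.
The polynomial part has no poles.
No finite singular points: the Taylor series at 0 converges everywhere.


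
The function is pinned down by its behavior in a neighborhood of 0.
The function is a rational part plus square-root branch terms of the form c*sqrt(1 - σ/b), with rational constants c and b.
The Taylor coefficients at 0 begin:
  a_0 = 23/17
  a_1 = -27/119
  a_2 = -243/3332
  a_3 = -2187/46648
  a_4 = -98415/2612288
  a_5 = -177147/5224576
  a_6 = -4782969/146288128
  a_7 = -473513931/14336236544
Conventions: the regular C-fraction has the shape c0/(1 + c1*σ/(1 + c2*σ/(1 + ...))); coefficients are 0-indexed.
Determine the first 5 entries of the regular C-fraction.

The regular C-fraction coefficients are [23/17, 27/161, -45/92, -207/980, -423/980].

Taylor coefficients (read off): a_0 = 23/17, a_1 = -27/119, a_2 = -243/3332, a_3 = -2187/46648, a_4 = -98415/2612288.
c0 = a_0 = 23/17. Peel one level at a time: if S = 1 + c*σ/S' with S'(0) = 1, then c is the σ-coefficient of S and S' = c*σ/(S - 1).
S_1 = c0/f = 1 + (27/161)*σ + (1215/14812)*σ^2 + ...; c1 = 27/161.
S_2 = c1*σ/(S_1 - 1) = 1 + (-45/92)*σ + (-81/784)*σ^2 + ...; c2 = -45/92.
S_3 = c2*σ/(S_2 - 1) = 1 + (-207/980)*σ + (-87561/960400)*σ^2 + ...; c3 = -207/980.
S_4 = c3*σ/(S_3 - 1) = 1 + (-423/980)*σ + ...; c4 = -423/980.


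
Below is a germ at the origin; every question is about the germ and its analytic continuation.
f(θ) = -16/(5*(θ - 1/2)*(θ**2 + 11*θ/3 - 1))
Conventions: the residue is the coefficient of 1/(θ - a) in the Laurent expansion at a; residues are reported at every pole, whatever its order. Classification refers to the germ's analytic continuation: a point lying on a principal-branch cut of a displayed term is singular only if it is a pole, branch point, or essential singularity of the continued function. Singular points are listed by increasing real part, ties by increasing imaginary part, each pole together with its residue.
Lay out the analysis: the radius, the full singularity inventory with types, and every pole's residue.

Denominator factor (θ**2 + 11*θ/3 - 1): discriminant 157/9, real irrational roots -11/6 + (1/6)*sqrt(157) and -11/6 - (1/6)*sqrt(157); poles of order 1, moduli -11/6 + (1/6)*sqrt(157) and 11/6 + (1/6)*sqrt(157).
Denominator factor (θ - 1/2): pole of order 1 at 1/2, modulus 1/2.
The radius of convergence is the smallest modulus among the singular points: -11/6 + (1/6)*sqrt(157).
The factor θ**2 + 11*θ/3 - 1 splits as (θ - a)(θ - a') with a = -11/6 - (1/6)*sqrt(157), a' = -11/6 + (1/6)*sqrt(157). At the order-1 pole a set g(θ) = (θ - a)*f(θ) = [-16/(5*(θ - 1/2))] / (θ - a').
Simple pole: residue = g(a) at a = -11/6 - (1/6)*sqrt(157), which is 96/65 - (1344/10205)*sqrt(157).
The factor θ**2 + 11*θ/3 - 1 splits as (θ - a)(θ - a') with a = -11/6 + (1/6)*sqrt(157), a' = -11/6 - (1/6)*sqrt(157). At the order-1 pole a set g(θ) = (θ - a)*f(θ) = [-16/(5*(θ - 1/2))] / (θ - a').
Simple pole: residue = g(a) at a = -11/6 + (1/6)*sqrt(157), which is 96/65 + (1344/10205)*sqrt(157).
At the order-1 pole 1/2 set g(θ) = (θ - (1/2))*f(θ) = -16/(5*(θ**2 + 11*θ/3 - 1)).
Simple pole: residue = g(a) at a = 1/2, which is -192/65.
List the singular points by increasing real part (a conjugate pair: the negative imaginary part first).

Radius of convergence at 0: -11/6 + (1/6)*sqrt(157).
At -11/6 - (1/6)*sqrt(157): a pole of order 1; residue 96/65 - (1344/10205)*sqrt(157).
At -11/6 + (1/6)*sqrt(157): a pole of order 1; residue 96/65 + (1344/10205)*sqrt(157).
At 1/2: a pole of order 1; residue -192/65.


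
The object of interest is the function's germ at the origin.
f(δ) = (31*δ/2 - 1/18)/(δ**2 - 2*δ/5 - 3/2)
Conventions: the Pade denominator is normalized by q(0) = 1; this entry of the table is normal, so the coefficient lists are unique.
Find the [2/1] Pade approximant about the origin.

Taylor coefficients needed (expand at 0): a_0 = 1/27, a_1 = -4189/405, a_2 = 16906/6075, a_3 = -695974/91125.
Write the denominator as Q(δ) = 1 + q1*δ. Requiring Q*f - P = O(δ^4) with deg P <= 2 kills the coefficients of δ^3..δ^3 in Q*f:
  δ^3: a_3 + q1*a_2 = 0, i.e. -695974/91125 + (16906/6075)*q1 = 0.
Solving this linear system: q1 = 347987/126795.
The numerator is Q*f truncated at degree 2: P0 = a_0 = 1/27; P1 = a_1 + q1*a_0 = -2337442/228231; P2 = a_2 + q1*a_1 = -5843605/228231.

The Pade approximant has numerator coefficients [1/27, -2337442/228231, -5843605/228231]; denominator coefficients [1, 347987/126795].


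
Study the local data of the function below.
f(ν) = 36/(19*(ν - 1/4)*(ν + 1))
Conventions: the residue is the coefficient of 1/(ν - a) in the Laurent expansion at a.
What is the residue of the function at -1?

At the order-1 pole -1 set g(ν) = (ν - (-1))*f(ν) = 36/(19*(ν - 1/4)).
Simple pole: residue = g(a) at a = -1, which is -144/95.

The residue is -144/95.


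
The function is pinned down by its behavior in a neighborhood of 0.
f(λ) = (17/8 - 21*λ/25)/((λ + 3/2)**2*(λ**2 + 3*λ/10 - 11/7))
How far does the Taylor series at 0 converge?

The radius of convergence is -3/20 + (1/140)*sqrt(31241).

Denominator factor (λ + 3/2)^2: pole of order 2 at -3/2, modulus 3/2.
Denominator factor (λ**2 + 3*λ/10 - 11/7): discriminant 4463/700, real irrational roots -3/20 + (1/140)*sqrt(31241) and -3/20 - (1/140)*sqrt(31241); poles of order 1, moduli -3/20 + (1/140)*sqrt(31241) and 3/20 + (1/140)*sqrt(31241).
The radius of convergence is the smallest modulus among the singular points: -3/20 + (1/140)*sqrt(31241).


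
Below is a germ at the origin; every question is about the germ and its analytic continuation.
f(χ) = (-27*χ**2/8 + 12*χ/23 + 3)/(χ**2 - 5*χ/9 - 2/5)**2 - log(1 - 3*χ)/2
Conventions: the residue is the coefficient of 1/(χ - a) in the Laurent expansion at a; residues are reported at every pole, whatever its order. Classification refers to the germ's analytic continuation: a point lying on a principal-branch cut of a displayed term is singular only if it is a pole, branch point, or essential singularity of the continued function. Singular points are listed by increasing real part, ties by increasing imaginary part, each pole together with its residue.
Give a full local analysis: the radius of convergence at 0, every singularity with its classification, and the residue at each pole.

Radius of convergence at 0: 1/3.
At 5/18 - (1/90)*sqrt(3865): a pole of order 2; residue (1507329/27486334)*sqrt(3865).
At 1/3: a logarithmic branch point.
At 5/18 + (1/90)*sqrt(3865): a pole of order 2; residue -(1507329/27486334)*sqrt(3865).

Denominator factor (χ**2 - 5*χ/9 - 2/5)^2: discriminant 773/405, real irrational roots 5/18 + (1/90)*sqrt(3865) and 5/18 - (1/90)*sqrt(3865); poles of order 2, moduli 5/18 + (1/90)*sqrt(3865) and -5/18 + (1/90)*sqrt(3865).
Branch term (-1/2)*log(1 - χ/(1/3)): its argument vanishes at χ = 1/3, a logarithmic branch point, modulus 1/3.
The radius of convergence is the smallest modulus among the singular points: 1/3.
The branch term is analytic at 5/18 - (1/90)*sqrt(3865) and contributes nothing to the residue; only the rational part matters.
The factor χ**2 - 5*χ/9 - 2/5 splits as (χ - a)(χ - a') with a = 5/18 - (1/90)*sqrt(3865), a' = 5/18 + (1/90)*sqrt(3865). At the order-2 pole a set g(χ) = (χ - a)^2*(rational part) = [-27*χ**2/8 + 12*χ/23 + 3] / (χ - a')^2.
Order-2 pole: residue = g'(a); g'(5/18 - (1/90)*sqrt(3865)) = (1507329/27486334)*sqrt(3865), so the residue is (1507329/27486334)*sqrt(3865).
The branch term is analytic at 5/18 + (1/90)*sqrt(3865) and contributes nothing to the residue; only the rational part matters.
The factor χ**2 - 5*χ/9 - 2/5 splits as (χ - a)(χ - a') with a = 5/18 + (1/90)*sqrt(3865), a' = 5/18 - (1/90)*sqrt(3865). At the order-2 pole a set g(χ) = (χ - a)^2*(rational part) = [-27*χ**2/8 + 12*χ/23 + 3] / (χ - a')^2.
Order-2 pole: residue = g'(a); g'(5/18 + (1/90)*sqrt(3865)) = -(1507329/27486334)*sqrt(3865), so the residue is -(1507329/27486334)*sqrt(3865).
List the singular points by increasing real part (a conjugate pair: the negative imaginary part first).


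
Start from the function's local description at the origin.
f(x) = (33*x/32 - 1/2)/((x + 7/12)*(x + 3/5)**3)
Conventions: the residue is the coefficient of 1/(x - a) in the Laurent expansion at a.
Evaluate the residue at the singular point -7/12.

The residue is -475875/2.

At the order-1 pole -7/12 set g(x) = (x - (-7/12))*f(x) = (33*x/32 - 1/2)/(x + 3/5)**3.
Simple pole: residue = g(a) at a = -7/12, which is -475875/2.


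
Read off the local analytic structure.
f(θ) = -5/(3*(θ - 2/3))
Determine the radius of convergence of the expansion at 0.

The radius of convergence is 2/3.

Denominator factor (θ - 2/3): pole of order 1 at 2/3, modulus 2/3.
The radius of convergence is the smallest modulus among the singular points: 2/3.


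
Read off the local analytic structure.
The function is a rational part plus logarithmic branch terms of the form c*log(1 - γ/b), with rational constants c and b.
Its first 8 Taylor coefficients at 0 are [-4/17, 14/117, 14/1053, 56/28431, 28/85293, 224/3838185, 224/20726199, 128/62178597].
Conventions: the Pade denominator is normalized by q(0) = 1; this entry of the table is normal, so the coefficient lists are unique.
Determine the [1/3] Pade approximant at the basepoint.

Taylor coefficients needed (read off): a_0 = -4/17, a_1 = 14/117, a_2 = 14/1053, a_3 = 56/28431, a_4 = 28/85293.
Write the denominator as Q(γ) = 1 + q1*γ + q2*γ^2 + q3*γ^3. Requiring Q*f - P = O(γ^5) with deg P <= 1 kills the coefficients of γ^2..γ^4 in Q*f:
  γ^2: a_2 + q1*a_1 + q2*a_0 = 0, i.e. 14/1053 + (14/117)*q1 + (-4/17)*q2 = 0.
  γ^3: a_3 + q1*a_2 + q2*a_1 + q3*a_0 = 0, i.e. 56/28431 + (14/1053)*q1 + (14/117)*q2 + (-4/17)*q3 = 0.
  γ^4: a_4 + q1*a_3 + q2*a_2 + q3*a_1 = 0, i.e. 28/85293 + (56/28431)*q1 + (14/1053)*q2 + (14/117)*q3 = 0.
Solving this linear system: q1 = -68197/573759, q2 = -2261/573759, q3 = -48671/139423437.
The numerator is Q*f truncated at degree 1: P0 = a_0 = -4/17; P1 = a_1 + q1*a_0 = 18718982/126800739.

The Pade approximant has numerator coefficients [-4/17, 18718982/126800739]; denominator coefficients [1, -68197/573759, -2261/573759, -48671/139423437].


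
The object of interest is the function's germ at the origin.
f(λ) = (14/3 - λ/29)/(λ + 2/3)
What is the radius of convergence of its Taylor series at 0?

The radius of convergence is 2/3.

Denominator factor (λ + 2/3): pole of order 1 at -2/3, modulus 2/3.
The radius of convergence is the smallest modulus among the singular points: 2/3.


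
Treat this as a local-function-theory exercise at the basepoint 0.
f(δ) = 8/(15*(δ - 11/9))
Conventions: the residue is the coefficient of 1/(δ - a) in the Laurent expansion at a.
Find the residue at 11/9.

At the order-1 pole 11/9 set g(δ) = (δ - (11/9))*f(δ) = 8/15.
Simple pole: residue = g(a) at a = 11/9, which is 8/15.

The residue is 8/15.


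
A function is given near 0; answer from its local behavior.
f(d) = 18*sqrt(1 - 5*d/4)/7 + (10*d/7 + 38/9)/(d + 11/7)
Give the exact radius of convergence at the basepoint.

Denominator factor (d + 11/7): pole of order 1 at -11/7, modulus 11/7.
Branch term (18/7)*sqrt(1 - d/(4/5)): its argument vanishes at d = 4/5, a square-root branch point, modulus 4/5.
The radius of convergence is the smallest modulus among the singular points: 4/5.

The radius of convergence is 4/5.


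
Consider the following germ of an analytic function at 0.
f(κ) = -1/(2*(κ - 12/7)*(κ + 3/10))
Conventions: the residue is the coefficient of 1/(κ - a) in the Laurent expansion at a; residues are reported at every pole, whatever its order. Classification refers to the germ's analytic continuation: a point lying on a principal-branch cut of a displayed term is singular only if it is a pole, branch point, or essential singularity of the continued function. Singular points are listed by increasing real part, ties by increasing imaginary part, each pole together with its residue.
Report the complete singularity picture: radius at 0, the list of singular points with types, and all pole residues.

Radius of convergence at 0: 3/10.
At -3/10: a pole of order 1; residue 35/141.
At 12/7: a pole of order 1; residue -35/141.

Denominator factor (κ + 3/10): pole of order 1 at -3/10, modulus 3/10.
Denominator factor (κ - 12/7): pole of order 1 at 12/7, modulus 12/7.
The radius of convergence is the smallest modulus among the singular points: 3/10.
At the order-1 pole -3/10 set g(κ) = (κ - (-3/10))*f(κ) = -1/(2*(κ - 12/7)).
Simple pole: residue = g(a) at a = -3/10, which is 35/141.
At the order-1 pole 12/7 set g(κ) = (κ - (12/7))*f(κ) = -1/(2*(κ + 3/10)).
Simple pole: residue = g(a) at a = 12/7, which is -35/141.
List the singular points by increasing real part (a conjugate pair: the negative imaginary part first).


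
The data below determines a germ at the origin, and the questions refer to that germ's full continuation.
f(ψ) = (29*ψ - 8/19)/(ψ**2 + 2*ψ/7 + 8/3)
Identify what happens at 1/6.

The point is a regular point.

Denominator factors: ψ**2 + 2*ψ/7 + 8/3 = 691/252 at ψ = 1/6 — none vanishes.
So the germ continues analytically to 1/6.


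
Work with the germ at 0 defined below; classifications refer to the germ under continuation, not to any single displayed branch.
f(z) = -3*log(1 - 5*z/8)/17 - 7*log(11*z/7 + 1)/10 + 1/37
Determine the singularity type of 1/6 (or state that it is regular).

The point is a regular point.

There is no denominator, hence no pole anywhere.
Branch term log(1 - z/(-7/11)): argument at 1/6 is 53/42, nonzero, so 1/6 is not its branch point (a point on a principal cut is still regular for the continued germ).
Branch term log(1 - z/(8/5)): argument at 1/6 is 43/48, nonzero, so 1/6 is not its branch point (a point on a principal cut is still regular for the continued germ).
So the germ continues analytically to 1/6.


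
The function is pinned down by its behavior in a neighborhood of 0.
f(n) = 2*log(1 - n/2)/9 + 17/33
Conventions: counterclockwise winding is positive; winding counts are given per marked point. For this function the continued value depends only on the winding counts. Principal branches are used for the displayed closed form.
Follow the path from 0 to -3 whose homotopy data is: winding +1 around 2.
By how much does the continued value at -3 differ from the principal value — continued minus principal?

The rational part is single-valued and drops out of the difference; each branch term changes only by its own monodromy.
(2/9)*log(1 - n/(2)): each positive loop around 2 adds 2*pi*i to the log, so winding +1 contributes (2/9)*(1)*2*pi*i = (4/9)*pi*i.
Summing the contributions at n = -3 gives (4/9)*pi*i.

Continued minus principal equals (4/9)*pi*i.


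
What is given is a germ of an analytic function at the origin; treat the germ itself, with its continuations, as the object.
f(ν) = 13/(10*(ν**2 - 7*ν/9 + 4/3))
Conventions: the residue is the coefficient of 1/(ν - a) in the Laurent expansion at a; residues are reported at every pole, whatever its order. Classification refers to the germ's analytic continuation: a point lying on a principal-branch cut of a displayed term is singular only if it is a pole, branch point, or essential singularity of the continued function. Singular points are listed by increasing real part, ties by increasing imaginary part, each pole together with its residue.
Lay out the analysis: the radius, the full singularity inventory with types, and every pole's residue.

Radius of convergence at 0: (2/3)*sqrt(3).
At (7/18) - ((1/18)*sqrt(383))*i: a pole of order 1; residue ((117/3830)*sqrt(383))*i.
At (7/18) + ((1/18)*sqrt(383))*i: a pole of order 1; residue -((117/3830)*sqrt(383))*i.

Denominator factor (ν**2 - 7*ν/9 + 4/3): discriminant -383/81, complex-conjugate roots (7/18) + ((1/18)*sqrt(383))*i and (7/18) - ((1/18)*sqrt(383))*i; poles of order 1, moduli (2/3)*sqrt(3) and (2/3)*sqrt(3).
The radius of convergence is the smallest modulus among the singular points: (2/3)*sqrt(3).
The factor ν**2 - 7*ν/9 + 4/3 splits as (ν - a)(ν - a') with a = (7/18) - ((1/18)*sqrt(383))*i, a' = (7/18) + ((1/18)*sqrt(383))*i. At the order-1 pole a set g(ν) = (ν - a)*f(ν) = [13/10] / (ν - a').
Simple pole: residue = g(a) at a = (7/18) - ((1/18)*sqrt(383))*i, which is ((117/3830)*sqrt(383))*i.
The factor ν**2 - 7*ν/9 + 4/3 splits as (ν - a)(ν - a') with a = (7/18) + ((1/18)*sqrt(383))*i, a' = (7/18) - ((1/18)*sqrt(383))*i. At the order-1 pole a set g(ν) = (ν - a)*f(ν) = [13/10] / (ν - a').
Simple pole: residue = g(a) at a = (7/18) + ((1/18)*sqrt(383))*i, which is -((117/3830)*sqrt(383))*i.
List the singular points by increasing real part (a conjugate pair: the negative imaginary part first).


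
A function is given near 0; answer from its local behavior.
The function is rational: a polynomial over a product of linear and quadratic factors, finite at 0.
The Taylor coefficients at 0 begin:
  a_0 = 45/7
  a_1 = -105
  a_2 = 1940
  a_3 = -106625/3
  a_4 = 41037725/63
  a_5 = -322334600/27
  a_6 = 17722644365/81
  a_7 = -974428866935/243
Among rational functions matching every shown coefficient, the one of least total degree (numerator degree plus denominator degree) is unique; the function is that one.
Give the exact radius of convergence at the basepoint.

The radius of convergence is -3/2 + (1/6)*sqrt(87).

No rational of total degree below 4 reproduces all 8 coefficients; solving the [0/4] Pade equations on them gives f(τ) = -15/(14*(τ**2 - 3*τ - 1/6)*(τ**2 - 5*τ/3 + 1)), whose expansion matches every shown term.
Denominator factor (τ**2 - 5*τ/3 + 1): discriminant -11/9, complex-conjugate roots (5/6) + ((1/6)*sqrt(11))*i and (5/6) - ((1/6)*sqrt(11))*i; poles of order 1, moduli 1 and 1.
Denominator factor (τ**2 - 3*τ - 1/6): discriminant 29/3, real irrational roots 3/2 + (1/6)*sqrt(87) and 3/2 - (1/6)*sqrt(87); poles of order 1, moduli 3/2 + (1/6)*sqrt(87) and -3/2 + (1/6)*sqrt(87).
The radius of convergence is the smallest modulus among the singular points: -3/2 + (1/6)*sqrt(87).


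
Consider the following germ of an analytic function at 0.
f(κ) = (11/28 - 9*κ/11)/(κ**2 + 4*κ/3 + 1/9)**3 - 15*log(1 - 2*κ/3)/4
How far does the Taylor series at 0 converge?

The radius of convergence is 2/3 - (1/3)*sqrt(3).

Denominator factor (κ**2 + 4*κ/3 + 1/9)^3: discriminant 4/3, real irrational roots -2/3 + (1/3)*sqrt(3) and -2/3 - (1/3)*sqrt(3); poles of order 3, moduli 2/3 - (1/3)*sqrt(3) and 2/3 + (1/3)*sqrt(3).
Branch term (-15/4)*log(1 - κ/(3/2)): its argument vanishes at κ = 3/2, a logarithmic branch point, modulus 3/2.
The radius of convergence is the smallest modulus among the singular points: 2/3 - (1/3)*sqrt(3).


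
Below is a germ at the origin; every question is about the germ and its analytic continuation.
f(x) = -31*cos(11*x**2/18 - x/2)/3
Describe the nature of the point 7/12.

There is no denominator, hence no pole anywhere.
The factor cos(11*x**2/18 - x/2) is entire.
So the germ continues analytically to 7/12.

The point is a regular point.


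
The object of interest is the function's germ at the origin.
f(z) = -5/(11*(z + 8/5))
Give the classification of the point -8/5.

The point is a pole of order 1.

The denominator factor z + 8/5 vanishes at -8/5 and appears to the power 1; the numerator there equals -5/11, nonzero, and no other factor vanishes.
Hence a pole whose order is the multiplicity, 1.


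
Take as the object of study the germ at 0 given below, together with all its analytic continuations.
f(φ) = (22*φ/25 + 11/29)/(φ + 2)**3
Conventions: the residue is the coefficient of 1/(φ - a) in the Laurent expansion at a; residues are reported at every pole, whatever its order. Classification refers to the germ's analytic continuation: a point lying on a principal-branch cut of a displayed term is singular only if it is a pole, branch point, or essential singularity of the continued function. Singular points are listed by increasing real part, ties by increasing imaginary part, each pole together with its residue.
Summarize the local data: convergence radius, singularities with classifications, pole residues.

Denominator factor (φ + 2)^3: pole of order 3 at -2, modulus 2.
The radius of convergence is the smallest modulus among the singular points: 2.
At the order-3 pole -2 set g(φ) = (φ - (-2))^3*f(φ) = 22*φ/25 + 11/29.
Order-3 pole: residue = g''(a)/2; g''(-2) = 0, so the residue is 0.

Radius of convergence at 0: 2.
At -2: a pole of order 3; residue 0.


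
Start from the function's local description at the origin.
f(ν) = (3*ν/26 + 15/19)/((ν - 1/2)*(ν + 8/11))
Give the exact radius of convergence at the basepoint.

Denominator factor (ν + 8/11): pole of order 1 at -8/11, modulus 8/11.
Denominator factor (ν - 1/2): pole of order 1 at 1/2, modulus 1/2.
The radius of convergence is the smallest modulus among the singular points: 1/2.

The radius of convergence is 1/2.


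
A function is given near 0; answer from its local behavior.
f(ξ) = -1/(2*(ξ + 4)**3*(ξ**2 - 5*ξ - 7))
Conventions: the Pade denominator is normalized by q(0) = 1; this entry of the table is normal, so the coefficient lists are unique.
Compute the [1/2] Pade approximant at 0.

The Pade approximant has numerator coefficients [1/896, -19/232960]; denominator coefficients [1, 633/455, 1723/3640].

Taylor coefficients needed (expand at 0): a_0 = 1/896, a_1 = -41/25088, a_2 = 613/351232, a_3 = -16271/9834496.
Write the denominator as Q(ξ) = 1 + q1*ξ + q2*ξ^2. Requiring Q*f - P = O(ξ^4) with deg P <= 1 kills the coefficients of ξ^2..ξ^3 in Q*f:
  ξ^2: a_2 + q1*a_1 + q2*a_0 = 0, i.e. 613/351232 + (-41/25088)*q1 + (1/896)*q2 = 0.
  ξ^3: a_3 + q1*a_2 + q2*a_1 = 0, i.e. -16271/9834496 + (613/351232)*q1 + (-41/25088)*q2 = 0.
Solving this linear system: q1 = 633/455, q2 = 1723/3640.
The numerator is Q*f truncated at degree 1: P0 = a_0 = 1/896; P1 = a_1 + q1*a_0 = -19/232960.


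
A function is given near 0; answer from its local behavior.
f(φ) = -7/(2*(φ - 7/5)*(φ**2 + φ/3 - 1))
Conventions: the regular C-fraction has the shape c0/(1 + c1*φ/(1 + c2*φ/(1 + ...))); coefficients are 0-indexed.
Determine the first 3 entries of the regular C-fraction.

Taylor coefficients (expand at 0): a_0 = -5/2, a_1 = -55/21, a_2 = -2050/441.
c0 = a_0 = -5/2. Peel one level at a time: if S = 1 + c*φ/S' with S'(0) = 1, then c is the φ-coefficient of S and S' = c*φ/(S - 1).
S_1 = c0/f = 1 + (-22/21)*φ + (-16/21)*φ^2 + ...; c1 = -22/21.
S_2 = c1*φ/(S_1 - 1) = 1 + (-8/11)*φ + ...; c2 = -8/11.

The regular C-fraction coefficients are [-5/2, -22/21, -8/11].


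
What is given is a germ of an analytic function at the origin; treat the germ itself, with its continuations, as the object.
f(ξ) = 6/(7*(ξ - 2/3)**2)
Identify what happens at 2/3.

The point is a pole of order 2.

The denominator factor ξ - 2/3 vanishes at 2/3 and appears to the power 2; the numerator there equals 6/7, nonzero, and no other factor vanishes.
Hence a pole whose order is the multiplicity, 2.


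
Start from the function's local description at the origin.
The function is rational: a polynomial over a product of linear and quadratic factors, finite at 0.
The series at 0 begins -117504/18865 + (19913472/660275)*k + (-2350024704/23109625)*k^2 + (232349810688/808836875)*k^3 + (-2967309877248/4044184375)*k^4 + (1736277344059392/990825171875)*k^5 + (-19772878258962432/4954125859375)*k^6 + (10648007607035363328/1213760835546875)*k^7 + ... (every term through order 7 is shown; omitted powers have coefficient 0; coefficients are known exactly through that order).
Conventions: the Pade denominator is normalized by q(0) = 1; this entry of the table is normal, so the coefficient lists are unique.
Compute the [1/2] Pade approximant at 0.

The Pade approximant has numerator coefficients [-117504/18865, 248866566912/184898789075]; denominator coefficients [1, 45339416/9801155, 416633856/68608085].

Taylor coefficients needed (read off): a_0 = -117504/18865, a_1 = 19913472/660275, a_2 = -2350024704/23109625, a_3 = 232349810688/808836875.
Write the denominator as Q(k) = 1 + q1*k + q2*k^2. Requiring Q*f - P = O(k^4) with deg P <= 1 kills the coefficients of k^2..k^3 in Q*f:
  k^2: a_2 + q1*a_1 + q2*a_0 = 0, i.e. -2350024704/23109625 + (19913472/660275)*q1 + (-117504/18865)*q2 = 0.
  k^3: a_3 + q1*a_2 + q2*a_1 = 0, i.e. 232349810688/808836875 + (-2350024704/23109625)*q1 + (19913472/660275)*q2 = 0.
Solving this linear system: q1 = 45339416/9801155, q2 = 416633856/68608085.
The numerator is Q*f truncated at degree 1: P0 = a_0 = -117504/18865; P1 = a_1 + q1*a_0 = 248866566912/184898789075.


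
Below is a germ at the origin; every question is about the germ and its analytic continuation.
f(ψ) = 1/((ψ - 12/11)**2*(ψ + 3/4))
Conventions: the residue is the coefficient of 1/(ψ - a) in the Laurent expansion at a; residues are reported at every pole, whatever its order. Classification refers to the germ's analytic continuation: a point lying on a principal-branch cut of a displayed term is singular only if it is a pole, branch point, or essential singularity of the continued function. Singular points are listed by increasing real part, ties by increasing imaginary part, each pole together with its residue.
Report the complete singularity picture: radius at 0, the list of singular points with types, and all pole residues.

Denominator factor (ψ - 12/11)^2: pole of order 2 at 12/11, modulus 12/11.
Denominator factor (ψ + 3/4): pole of order 1 at -3/4, modulus 3/4.
The radius of convergence is the smallest modulus among the singular points: 3/4.
At the order-1 pole -3/4 set g(ψ) = (ψ - (-3/4))*f(ψ) = (ψ - 12/11)**(-2).
Simple pole: residue = g(a) at a = -3/4, which is 1936/6561.
At the order-2 pole 12/11 set g(ψ) = (ψ - (12/11))^2*f(ψ) = 1/(ψ + 3/4).
Order-2 pole: residue = g'(a); g'(12/11) = -1936/6561, so the residue is -1936/6561.
List the singular points by increasing real part (a conjugate pair: the negative imaginary part first).

Radius of convergence at 0: 3/4.
At -3/4: a pole of order 1; residue 1936/6561.
At 12/11: a pole of order 2; residue -1936/6561.


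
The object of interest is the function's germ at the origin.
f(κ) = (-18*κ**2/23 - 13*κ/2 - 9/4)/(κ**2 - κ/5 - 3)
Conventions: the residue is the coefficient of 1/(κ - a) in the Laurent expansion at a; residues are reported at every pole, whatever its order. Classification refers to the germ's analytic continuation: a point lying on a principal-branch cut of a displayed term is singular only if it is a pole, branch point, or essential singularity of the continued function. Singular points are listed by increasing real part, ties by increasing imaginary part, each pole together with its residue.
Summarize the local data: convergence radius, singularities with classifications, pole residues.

Denominator factor (κ**2 - κ/5 - 3): discriminant 301/25, real irrational roots 1/10 + (1/10)*sqrt(301) and 1/10 - (1/10)*sqrt(301); poles of order 1, moduli 1/10 + (1/10)*sqrt(301) and -1/10 + (1/10)*sqrt(301).
The radius of convergence is the smallest modulus among the singular points: -1/10 + (1/10)*sqrt(301).
The factor κ**2 - κ/5 - 3 splits as (κ - a)(κ - a') with a = 1/10 - (1/10)*sqrt(301), a' = 1/10 + (1/10)*sqrt(301). At the order-1 pole a set g(κ) = (κ - a)*f(κ) = [-18*κ**2/23 - 13*κ/2 - 9/4] / (κ - a').
Simple pole: residue = g(a) at a = 1/10 - (1/10)*sqrt(301), which is -1531/460 + (6053/69230)*sqrt(301).
The factor κ**2 - κ/5 - 3 splits as (κ - a)(κ - a') with a = 1/10 + (1/10)*sqrt(301), a' = 1/10 - (1/10)*sqrt(301). At the order-1 pole a set g(κ) = (κ - a)*f(κ) = [-18*κ**2/23 - 13*κ/2 - 9/4] / (κ - a').
Simple pole: residue = g(a) at a = 1/10 + (1/10)*sqrt(301), which is -1531/460 - (6053/69230)*sqrt(301).
List the singular points by increasing real part (a conjugate pair: the negative imaginary part first).

Radius of convergence at 0: -1/10 + (1/10)*sqrt(301).
At 1/10 - (1/10)*sqrt(301): a pole of order 1; residue -1531/460 + (6053/69230)*sqrt(301).
At 1/10 + (1/10)*sqrt(301): a pole of order 1; residue -1531/460 - (6053/69230)*sqrt(301).


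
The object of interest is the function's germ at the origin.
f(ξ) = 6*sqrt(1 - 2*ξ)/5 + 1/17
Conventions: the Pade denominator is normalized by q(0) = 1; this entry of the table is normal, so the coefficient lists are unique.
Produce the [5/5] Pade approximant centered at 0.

The Pade approximant has numerator coefficients [107/85, -1167/170, 1157/85, -8029/680, 1137/272, -1127/2720]; denominator coefficients [1, -9/2, 7, -35/8, 15/16, -1/32].

Taylor coefficients needed (expand at 0): a_0 = 107/85, a_1 = -6/5, a_2 = -3/5, a_3 = -3/5, a_4 = -3/4, a_5 = -21/20, a_6 = -63/40, a_7 = -99/40, a_8 = -1287/320, a_9 = -429/64, a_10 = -7293/640.
Write the denominator as Q(ξ) = 1 + q1*ξ + q2*ξ^2 + q3*ξ^3 + q4*ξ^4 + q5*ξ^5. Requiring Q*f - P = O(ξ^11) with deg P <= 5 kills the coefficients of ξ^6..ξ^10 in Q*f:
  ξ^6: a_6 + q1*a_5 + q2*a_4 + q3*a_3 + q4*a_2 + q5*a_1 = 0, i.e. -63/40 + (-21/20)*q1 + (-3/4)*q2 + (-3/5)*q3 + (-3/5)*q4 + (-6/5)*q5 = 0.
  ξ^7: a_7 + q1*a_6 + q2*a_5 + q3*a_4 + q4*a_3 + q5*a_2 = 0, i.e. -99/40 + (-63/40)*q1 + (-21/20)*q2 + (-3/4)*q3 + (-3/5)*q4 + (-3/5)*q5 = 0.
  ξ^8: a_8 + q1*a_7 + q2*a_6 + q3*a_5 + q4*a_4 + q5*a_3 = 0, i.e. -1287/320 + (-99/40)*q1 + (-63/40)*q2 + (-21/20)*q3 + (-3/4)*q4 + (-3/5)*q5 = 0.
  ξ^9: a_9 + q1*a_8 + q2*a_7 + q3*a_6 + q4*a_5 + q5*a_4 = 0, i.e. -429/64 + (-1287/320)*q1 + (-99/40)*q2 + (-63/40)*q3 + (-21/20)*q4 + (-3/4)*q5 = 0.
  ξ^10: a_10 + q1*a_9 + q2*a_8 + q3*a_7 + q4*a_6 + q5*a_5 = 0, i.e. -7293/640 + (-429/64)*q1 + (-1287/320)*q2 + (-99/40)*q3 + (-63/40)*q4 + (-21/20)*q5 = 0.
Solving this linear system: q1 = -9/2, q2 = 7, q3 = -35/8, q4 = 15/16, q5 = -1/32.
The numerator is Q*f truncated at degree 5: P0 = a_0 = 107/85; P1 = a_1 + q1*a_0 = -1167/170; P2 = a_2 + q1*a_1 + q2*a_0 = 1157/85; P3 = a_3 + q1*a_2 + q2*a_1 + q3*a_0 = -8029/680; P4 = a_4 + q1*a_3 + q2*a_2 + q3*a_1 + q4*a_0 = 1137/272; P5 = a_5 + q1*a_4 + q2*a_3 + q3*a_2 + q4*a_1 + q5*a_0 = -1127/2720.


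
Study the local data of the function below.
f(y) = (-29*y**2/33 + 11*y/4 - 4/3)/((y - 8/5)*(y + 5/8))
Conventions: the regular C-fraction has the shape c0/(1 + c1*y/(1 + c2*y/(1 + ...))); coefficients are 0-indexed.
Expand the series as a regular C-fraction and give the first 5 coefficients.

Taylor coefficients (expand at 0): a_0 = 4/3, a_1 = -81/20, a_2 = 162647/26400, a_3 = -3540011/352000, a_4 = 674416487/42240000.
c0 = a_0 = 4/3. Peel one level at a time: if S = 1 + c*y/S' with S'(0) = 1, then c is the y-coefficient of S and S' = c*y/(S - 1).
S_1 = c0/f = 1 + (243/80)*y + (64849/14080)*y^2 + ...; c1 = 243/80.
S_2 = c1*y/(S_1 - 1) = 1 + (-64849/42768)*y + (-2416627/14289858)*y^2 + ...; c2 = -64849/42768.
S_3 = c2*y/(S_2 - 1) = 1 + (-19333016/173341377)*y + (-2242629856/46259320811)*y^2 + ...; c3 = -19333016/173341377.
S_4 = c3*y/(S_3 - 1) = 1 + (-28188/64849)*y + ...; c4 = -28188/64849.

The regular C-fraction coefficients are [4/3, 243/80, -64849/42768, -19333016/173341377, -28188/64849].


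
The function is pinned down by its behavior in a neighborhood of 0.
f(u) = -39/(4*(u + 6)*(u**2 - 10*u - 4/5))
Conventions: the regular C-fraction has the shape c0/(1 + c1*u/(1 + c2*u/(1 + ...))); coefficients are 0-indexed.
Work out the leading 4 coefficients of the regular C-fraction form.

The regular C-fraction coefficients are [65/32, 38/3, -5/76, 6/19].

Taylor coefficients (expand at 0): a_0 = 65/32, a_1 = -1235/48, a_2 = 186745/576, a_3 = -28234115/6912.
c0 = a_0 = 65/32. Peel one level at a time: if S = 1 + c*u/S' with S'(0) = 1, then c is the u-coefficient of S and S' = c*u/(S - 1).
S_1 = c0/f = 1 + (38/3)*u + (5/6)*u^2 + ...; c1 = 38/3.
S_2 = c1*u/(S_1 - 1) = 1 + (-5/76)*u + (15/722)*u^2 + ...; c2 = -5/76.
S_3 = c2*u/(S_2 - 1) = 1 + (6/19)*u + ...; c3 = 6/19.


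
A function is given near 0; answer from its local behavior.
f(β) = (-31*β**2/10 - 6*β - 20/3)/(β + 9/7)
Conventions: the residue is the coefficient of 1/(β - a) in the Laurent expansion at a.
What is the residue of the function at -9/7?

At the order-1 pole -9/7 set g(β) = (β - (-9/7))*f(β) = -31*β**2/10 - 6*β - 20/3.
Simple pole: residue = g(a) at a = -9/7, which is -5993/1470.

The residue is -5993/1470.


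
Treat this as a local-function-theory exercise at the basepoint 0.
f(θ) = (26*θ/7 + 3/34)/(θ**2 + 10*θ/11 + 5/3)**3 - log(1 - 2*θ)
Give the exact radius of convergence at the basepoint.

Denominator factor (θ**2 + 10*θ/11 + 5/3)^3: discriminant -2120/363, complex-conjugate roots (-5/11) + ((1/33)*sqrt(1590))*i and (-5/11) - ((1/33)*sqrt(1590))*i; poles of order 3, moduli (1/3)*sqrt(15) and (1/3)*sqrt(15).
Branch term (-1)*log(1 - θ/(1/2)): its argument vanishes at θ = 1/2, a logarithmic branch point, modulus 1/2.
The radius of convergence is the smallest modulus among the singular points: 1/2.

The radius of convergence is 1/2.


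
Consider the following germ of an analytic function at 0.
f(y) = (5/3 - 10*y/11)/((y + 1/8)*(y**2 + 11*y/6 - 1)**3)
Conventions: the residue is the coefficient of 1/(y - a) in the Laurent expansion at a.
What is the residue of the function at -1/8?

At the order-1 pole -1/8 set g(y) = (y - (-1/8))*f(y) = (5/3 - 10*y/11)/(y**2 + 11*y/6 - 1)**3.
Simple pole: residue = g(a) at a = -1/8, which is -138608640/139142707.

The residue is -138608640/139142707.


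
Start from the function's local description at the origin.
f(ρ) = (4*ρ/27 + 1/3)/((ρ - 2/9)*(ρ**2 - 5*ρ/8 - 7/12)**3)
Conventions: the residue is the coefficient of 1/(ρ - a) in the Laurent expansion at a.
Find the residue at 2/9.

The residue is -1557144/1295029.

At the order-1 pole 2/9 set g(ρ) = (ρ - (2/9))*f(ρ) = (4*ρ/27 + 1/3)/(ρ**2 - 5*ρ/8 - 7/12)**3.
Simple pole: residue = g(a) at a = 2/9, which is -1557144/1295029.


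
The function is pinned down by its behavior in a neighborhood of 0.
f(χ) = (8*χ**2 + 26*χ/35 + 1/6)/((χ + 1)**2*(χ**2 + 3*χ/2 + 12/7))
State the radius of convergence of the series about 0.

Denominator factor (χ + 1)^2: pole of order 2 at -1, modulus 1.
Denominator factor (χ**2 + 3*χ/2 + 12/7): discriminant -129/28, complex-conjugate roots (-3/4) + ((1/28)*sqrt(903))*i and (-3/4) - ((1/28)*sqrt(903))*i; poles of order 1, moduli (2/7)*sqrt(21) and (2/7)*sqrt(21).
The radius of convergence is the smallest modulus among the singular points: 1.

The radius of convergence is 1.


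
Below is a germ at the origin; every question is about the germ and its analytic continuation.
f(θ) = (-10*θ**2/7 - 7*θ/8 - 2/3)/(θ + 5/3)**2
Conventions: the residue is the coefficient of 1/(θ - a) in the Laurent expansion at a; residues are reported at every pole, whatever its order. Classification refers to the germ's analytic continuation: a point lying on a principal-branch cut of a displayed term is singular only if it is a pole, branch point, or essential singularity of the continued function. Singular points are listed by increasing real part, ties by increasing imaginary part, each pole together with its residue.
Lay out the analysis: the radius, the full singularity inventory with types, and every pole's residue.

Radius of convergence at 0: 5/3.
At -5/3: a pole of order 2; residue 653/168.

Denominator factor (θ + 5/3)^2: pole of order 2 at -5/3, modulus 5/3.
The radius of convergence is the smallest modulus among the singular points: 5/3.
At the order-2 pole -5/3 set g(θ) = (θ - (-5/3))^2*f(θ) = -10*θ**2/7 - 7*θ/8 - 2/3.
Order-2 pole: residue = g'(a); g'(-5/3) = 653/168, so the residue is 653/168.


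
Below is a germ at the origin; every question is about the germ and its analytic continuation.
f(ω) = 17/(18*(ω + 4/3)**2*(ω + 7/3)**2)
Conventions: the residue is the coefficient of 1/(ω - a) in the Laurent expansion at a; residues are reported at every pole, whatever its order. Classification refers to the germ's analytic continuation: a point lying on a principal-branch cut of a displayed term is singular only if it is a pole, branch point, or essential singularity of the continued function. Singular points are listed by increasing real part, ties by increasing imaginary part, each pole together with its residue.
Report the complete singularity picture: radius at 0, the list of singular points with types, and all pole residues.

Radius of convergence at 0: 4/3.
At -7/3: a pole of order 2; residue 17/9.
At -4/3: a pole of order 2; residue -17/9.

Denominator factor (ω + 7/3)^2: pole of order 2 at -7/3, modulus 7/3.
Denominator factor (ω + 4/3)^2: pole of order 2 at -4/3, modulus 4/3.
The radius of convergence is the smallest modulus among the singular points: 4/3.
At the order-2 pole -7/3 set g(ω) = (ω - (-7/3))^2*f(ω) = 17/(18*(ω + 4/3)**2).
Order-2 pole: residue = g'(a); g'(-7/3) = 17/9, so the residue is 17/9.
At the order-2 pole -4/3 set g(ω) = (ω - (-4/3))^2*f(ω) = 17/(18*(ω + 7/3)**2).
Order-2 pole: residue = g'(a); g'(-4/3) = -17/9, so the residue is -17/9.
List the singular points by increasing real part (a conjugate pair: the negative imaginary part first).


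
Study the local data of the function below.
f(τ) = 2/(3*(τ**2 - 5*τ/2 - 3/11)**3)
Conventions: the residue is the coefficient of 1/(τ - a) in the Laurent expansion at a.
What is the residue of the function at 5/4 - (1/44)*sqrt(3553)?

The factor τ**2 - 5*τ/2 - 3/11 splits as (τ - a)(τ - a') with a = 5/4 - (1/44)*sqrt(3553), a' = 5/4 + (1/44)*sqrt(3553). At the order-3 pole a set g(τ) = (τ - a)^3*f(τ) = [2/3] / (τ - a')^3.
Order-3 pole: residue = g''(a)/2; g''(5/4 - (1/44)*sqrt(3553)) = -(30976/33698267)*sqrt(3553), so the residue is -(15488/33698267)*sqrt(3553).

The residue is -(15488/33698267)*sqrt(3553).


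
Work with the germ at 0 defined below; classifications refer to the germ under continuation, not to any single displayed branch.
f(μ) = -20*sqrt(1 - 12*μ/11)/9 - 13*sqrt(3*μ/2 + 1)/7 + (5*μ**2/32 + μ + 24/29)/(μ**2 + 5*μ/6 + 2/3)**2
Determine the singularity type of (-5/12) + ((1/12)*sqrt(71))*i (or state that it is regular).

The point is a pole of order 2.

The denominator factor μ**2 + 5*μ/6 + 2/3 vanishes at (-5/12) + ((1/12)*sqrt(71))*i and appears to the power 2; the numerator there equals (24121/66816) + ((167/2304)*sqrt(71))*i, nonzero, and no other factor vanishes.
The branch terms are analytic at this point.
Hence a pole whose order is the multiplicity, 2.


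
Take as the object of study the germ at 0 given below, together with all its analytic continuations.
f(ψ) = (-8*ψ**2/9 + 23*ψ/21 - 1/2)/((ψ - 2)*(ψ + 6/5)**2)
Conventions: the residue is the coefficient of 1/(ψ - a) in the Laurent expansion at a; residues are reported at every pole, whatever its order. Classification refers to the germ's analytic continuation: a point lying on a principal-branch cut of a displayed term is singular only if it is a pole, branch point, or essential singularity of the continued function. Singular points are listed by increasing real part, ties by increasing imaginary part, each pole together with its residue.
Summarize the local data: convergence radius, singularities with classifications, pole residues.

Radius of convergence at 0: 6/5.
At -6/5: a pole of order 2; residue -2533/3584.
At 2: a pole of order 1; residue -5875/32256.

Denominator factor (ψ + 6/5)^2: pole of order 2 at -6/5, modulus 6/5.
Denominator factor (ψ - 2): pole of order 1 at 2, modulus 2.
The radius of convergence is the smallest modulus among the singular points: 6/5.
At the order-2 pole -6/5 set g(ψ) = (ψ - (-6/5))^2*f(ψ) = (-8*ψ**2/9 + 23*ψ/21 - 1/2)/(ψ - 2).
Order-2 pole: residue = g'(a); g'(-6/5) = -2533/3584, so the residue is -2533/3584.
At the order-1 pole 2 set g(ψ) = (ψ - (2))*f(ψ) = (-8*ψ**2/9 + 23*ψ/21 - 1/2)/(ψ + 6/5)**2.
Simple pole: residue = g(a) at a = 2, which is -5875/32256.
List the singular points by increasing real part (a conjugate pair: the negative imaginary part first).
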